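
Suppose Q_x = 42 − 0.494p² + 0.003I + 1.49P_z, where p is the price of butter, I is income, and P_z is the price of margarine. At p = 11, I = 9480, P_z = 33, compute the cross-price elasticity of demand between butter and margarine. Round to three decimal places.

0.822

Q_x = 42 − 0.494(11)² + 0.003(9480) + 1.49(33) = 42 − 59.774 + 28.44 + 49.17 = 59.836.
∂Q_x/∂P_z = +1.49, so E_xy = 1.49·(33/59.836) ≈ 0.822.
E_xy > 0: the goods are substitutes.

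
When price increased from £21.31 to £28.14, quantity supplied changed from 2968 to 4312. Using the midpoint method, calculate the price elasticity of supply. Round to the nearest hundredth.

1.34

%Δq = (4312 − 2968)/[(2968 + 4312)/2] = 1344/3640 ≈ 0.3692.
%Δp = (28.14 − 21.31)/[(21.31 + 28.14)/2] = 6.83/24.725 ≈ 0.2762.
Arc elasticity E = %Δq/%Δp ≈ 0.3692/0.2762 ≈ 1.34.
|E| > 1: supply is elastic over this range.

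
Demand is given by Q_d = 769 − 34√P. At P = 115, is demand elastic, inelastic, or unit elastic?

inelastic

At P = 115, Q_d = 404.3906.
dQ_d/dP = −34/(2√P) = −34/(2·10.7238).
Point elasticity E = (dQ_d/dP)·(P/Q_d) = -1.5853 × 115/404.3906 ≈ -0.451.
|E| ≈ 0.451 < 1, so demand is inelastic.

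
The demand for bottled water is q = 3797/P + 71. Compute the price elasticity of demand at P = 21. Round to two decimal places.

At P = 21, q = 251.8095.
dq/dP = −3797/P² = −8.61.
Point elasticity E = (dq/dP)·(P/q) = -8.61 × 21/251.8095 ≈ -0.72.
|E| < 1, so demand is inelastic at this price.

-0.72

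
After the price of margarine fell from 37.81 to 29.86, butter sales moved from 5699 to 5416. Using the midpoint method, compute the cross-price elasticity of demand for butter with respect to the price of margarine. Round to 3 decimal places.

%ΔQ_x = (5416 − 5699)/[(5699+5416)/2] = -283/5557.5 ≈ -0.0509.
%ΔP_y = (29.86 − 37.81)/[(37.81+29.86)/2] ≈ -0.2350.
E_xy = -0.0509/-0.2350 ≈ 0.217.
E_xy > 0, so butter and margarine are substitutes.

0.217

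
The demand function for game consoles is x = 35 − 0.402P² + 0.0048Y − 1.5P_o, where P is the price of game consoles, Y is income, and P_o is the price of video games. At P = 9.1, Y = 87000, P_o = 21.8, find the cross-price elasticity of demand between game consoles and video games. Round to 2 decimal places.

Evaluating quantity at (P, Y, P_o) gives x = 35 − 0.402(9.1)² + 0.0048(87000) − 1.5(21.8) = 35 − 33.2896 + 417.6 − 32.7 = 386.6104.
∂x/∂P_o = −1.5, so E_xy = -1.5·(21.8/386.6104) ≈ -0.08.
E_xy < 0: the goods are complements.

-0.08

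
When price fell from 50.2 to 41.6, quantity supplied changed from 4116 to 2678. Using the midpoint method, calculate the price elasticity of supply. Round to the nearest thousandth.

2.259

%Δq = (2678 − 4116)/[(4116 + 2678)/2] = -1438/3397 ≈ -0.4233.
%Δp = (41.6 − 50.2)/[(50.2 + 41.6)/2] = -8.6/45.9 ≈ -0.1874.
Arc elasticity E = %Δq/%Δp ≈ -0.4233/-0.1874 ≈ 2.259.
|E| > 1: supply is elastic over this range.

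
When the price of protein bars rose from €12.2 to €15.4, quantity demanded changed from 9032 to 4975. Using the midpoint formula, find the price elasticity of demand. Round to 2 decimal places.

%Δq = (4975 − 9032)/[(9032 + 4975)/2] = -4057/7003.5 ≈ -0.5793.
%Δp = (15.4 − 12.2)/[(12.2 + 15.4)/2] = 3.2/13.8 ≈ 0.2319.
Arc elasticity E = %Δq/%Δp ≈ -0.5793/0.2319 ≈ -2.50.
|E| > 1: demand is elastic over this range.

-2.50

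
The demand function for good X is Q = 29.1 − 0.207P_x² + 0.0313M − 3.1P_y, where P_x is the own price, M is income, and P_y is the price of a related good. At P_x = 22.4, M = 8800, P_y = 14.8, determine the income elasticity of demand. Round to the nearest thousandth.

At the given point, Q = 29.1 − 0.207(22.4)² + 0.0313(8800) − 3.1(14.8) = 29.1 − 103.8643 + 275.44 − 45.88 = 154.7957.
∂Q/∂M = +0.0313, so E_I = 0.0313·(8800/154.7957) ≈ 1.779.
E_I > 1: normal good (luxury).

1.779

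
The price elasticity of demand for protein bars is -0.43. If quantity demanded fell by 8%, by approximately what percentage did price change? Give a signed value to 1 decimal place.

18.6

%ΔQ ≈ E × %ΔP ⇒ %ΔP = %ΔQ / E = (-8%)/(-0.43) ≈ 18.6%.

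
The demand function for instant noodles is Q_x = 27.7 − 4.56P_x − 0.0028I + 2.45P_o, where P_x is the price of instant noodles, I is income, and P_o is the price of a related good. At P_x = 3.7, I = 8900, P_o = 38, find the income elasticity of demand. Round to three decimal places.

First evaluate Q_x: 27.7 − 4.56(3.7) − 0.0028(8900) + 2.45(38) = 27.7 − 16.872 − 24.92 + 93.1 = 79.008.
∂Q_x/∂I = −0.0028, so E_I = -0.0028·(8900/79.008) ≈ -0.315.
E_I < 0: inferior good.

-0.315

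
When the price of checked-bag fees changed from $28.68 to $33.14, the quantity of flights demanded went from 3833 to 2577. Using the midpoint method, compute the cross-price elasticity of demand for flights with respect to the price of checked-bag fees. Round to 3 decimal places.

-2.716

%ΔQ_x = (2577 − 3833)/[(3833+2577)/2] = -1256/3205 ≈ -0.3919.
%ΔP_y = (33.14 − 28.68)/[(28.68+33.14)/2] ≈ 0.1443.
E_xy = -0.3919/0.1443 ≈ -2.716.
E_xy < 0, so flights and checked-bag fees are complements.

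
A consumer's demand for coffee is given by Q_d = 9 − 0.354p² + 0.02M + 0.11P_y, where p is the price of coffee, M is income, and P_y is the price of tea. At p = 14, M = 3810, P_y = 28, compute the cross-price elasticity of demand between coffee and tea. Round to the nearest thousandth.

0.163

Substituting, Q_d = 9 − 0.354(14)² + 0.02(3810) + 0.11(28) = 9 − 69.384 + 76.2 + 3.08 = 18.896.
∂Q_d/∂P_y = +0.11, so E_xy = 0.11·(28/18.896) ≈ 0.163.
E_xy > 0: the goods are substitutes.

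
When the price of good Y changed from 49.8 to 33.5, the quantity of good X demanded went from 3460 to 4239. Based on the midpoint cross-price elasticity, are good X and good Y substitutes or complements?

%ΔQ_x = (4239 − 3460)/[(3460+4239)/2] = 779/3849.5 ≈ 0.2024.
%ΔP_y = (33.5 − 49.8)/[(49.8+33.5)/2] ≈ -0.3914.
E_xy = 0.2024/-0.3914 ≈ -0.517.
E_xy < 0, so the goods are complements.

complements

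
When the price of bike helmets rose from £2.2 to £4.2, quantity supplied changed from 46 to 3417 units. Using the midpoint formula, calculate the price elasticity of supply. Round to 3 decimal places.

%ΔQ = (3417 − 46)/[(46 + 3417)/2] = 3371/1731.5 ≈ 1.9469.
%Δp = (4.2 − 2.2)/[(2.2 + 4.2)/2] = 2/3.2 ≈ 0.6250.
Arc elasticity E = %ΔQ/%Δp ≈ 1.9469/0.6250 ≈ 3.115.
|E| > 1: supply is elastic over this range.

3.115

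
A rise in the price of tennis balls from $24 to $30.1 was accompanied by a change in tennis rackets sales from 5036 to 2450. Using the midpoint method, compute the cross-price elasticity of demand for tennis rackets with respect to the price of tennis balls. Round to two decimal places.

-3.06

%ΔQ_x = (2450 − 5036)/[(5036+2450)/2] = -2586/3743 ≈ -0.6909.
%ΔP_y = (30.1 − 24)/[(24+30.1)/2] ≈ 0.2255.
E_xy = -0.6909/0.2255 ≈ -3.06.
E_xy < 0, so tennis rackets and tennis balls are complements.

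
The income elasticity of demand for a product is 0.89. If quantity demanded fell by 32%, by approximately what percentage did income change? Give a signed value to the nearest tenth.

-36.0

%ΔQ ≈ E × %ΔI ⇒ %ΔI = %ΔQ / E = (-32%)/(0.89) ≈ -36.0%.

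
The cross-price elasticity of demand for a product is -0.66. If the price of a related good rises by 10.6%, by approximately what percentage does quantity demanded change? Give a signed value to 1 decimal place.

-7.0

%ΔQ ≈ E × %ΔP_y = (-0.66) × (10.6%) ≈ -7.0%.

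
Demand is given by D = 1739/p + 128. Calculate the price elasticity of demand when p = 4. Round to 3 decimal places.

At p = 4, D = 562.75.
dD/dp = −1739/p² = −108.6875.
Point elasticity E = (dD/dp)·(p/D) = -108.6875 × 4/562.75 ≈ -0.773.
|E| < 1, so demand is inelastic at this price.

-0.773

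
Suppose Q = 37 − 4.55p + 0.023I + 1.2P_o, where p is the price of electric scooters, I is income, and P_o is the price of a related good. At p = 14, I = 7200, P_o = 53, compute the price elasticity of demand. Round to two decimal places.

First evaluate Q: 37 − 4.55(14) + 0.023(7200) + 1.2(53) = 37 − 63.7 + 165.6 + 63.6 = 202.5.
∂Q/∂p = −4.55, so E_p = (−4.55)·(14/202.5) ≈ -0.31.
|E_p| < 1: demand is inelastic.

-0.31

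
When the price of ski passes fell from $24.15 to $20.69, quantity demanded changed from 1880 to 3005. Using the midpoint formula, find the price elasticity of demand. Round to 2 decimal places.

-2.98

%Δq = (3005 − 1880)/[(1880 + 3005)/2] = 1125/2442.5 ≈ 0.4606.
%ΔP = (20.69 − 24.15)/[(24.15 + 20.69)/2] = -3.46/22.42 ≈ -0.1543.
Arc elasticity E = %Δq/%ΔP ≈ 0.4606/-0.1543 ≈ -2.98.
|E| > 1: demand is elastic over this range.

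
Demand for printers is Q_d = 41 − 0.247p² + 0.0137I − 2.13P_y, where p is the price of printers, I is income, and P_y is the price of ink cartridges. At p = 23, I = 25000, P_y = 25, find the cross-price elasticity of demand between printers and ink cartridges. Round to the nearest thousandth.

Substituting, Q_d = 41 − 0.247(23)² + 0.0137(25000) − 2.13(25) = 41 − 130.663 + 342.5 − 53.25 = 199.587.
∂Q_d/∂P_y = −2.13, so E_xy = -2.13·(25/199.587) ≈ -0.267.
E_xy < 0: the goods are complements.

-0.267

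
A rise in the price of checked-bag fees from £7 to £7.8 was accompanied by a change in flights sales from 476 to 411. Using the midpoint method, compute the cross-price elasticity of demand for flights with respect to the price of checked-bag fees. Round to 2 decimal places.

%ΔQ_x = (411 − 476)/[(476+411)/2] = -65/443.5 ≈ -0.1466.
%ΔP_y = (7.8 − 7)/[(7+7.8)/2] ≈ 0.1081.
E_xy = -0.1466/0.1081 ≈ -1.36.
E_xy < 0, so flights and checked-bag fees are complements.

-1.36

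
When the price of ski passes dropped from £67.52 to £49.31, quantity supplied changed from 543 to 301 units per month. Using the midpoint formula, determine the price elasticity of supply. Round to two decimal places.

%ΔQ = (301 − 543)/[(543 + 301)/2] = -242/422 ≈ -0.5735.
%Δp = (49.31 − 67.52)/[(67.52 + 49.31)/2] = -18.21/58.415 ≈ -0.3117.
Arc elasticity E = %ΔQ/%Δp ≈ -0.5735/-0.3117 ≈ 1.84.
|E| > 1: supply is elastic over this range.

1.84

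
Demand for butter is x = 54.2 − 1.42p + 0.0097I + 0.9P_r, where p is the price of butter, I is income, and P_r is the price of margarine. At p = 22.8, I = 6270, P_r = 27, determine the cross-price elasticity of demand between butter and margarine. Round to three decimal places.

0.227

x = 54.2 − 1.42(22.8) + 0.0097(6270) + 0.9(27) = 54.2 − 32.376 + 60.819 + 24.3 = 106.943.
∂x/∂P_r = +0.9, so E_xy = 0.9·(27/106.943) ≈ 0.227.
E_xy > 0: the goods are substitutes.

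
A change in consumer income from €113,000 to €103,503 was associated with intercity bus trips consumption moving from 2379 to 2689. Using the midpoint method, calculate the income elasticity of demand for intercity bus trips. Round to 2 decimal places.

-1.39

%ΔQ = (2689 − 2379)/[(2379+2689)/2] = 310/2534 ≈ 0.1223.
%ΔI = (103,503 − 113,000)/[(113,000+103,503)/2] = -9497/108251.5 ≈ -0.0877.
E_I = %ΔQ/%ΔI ≈ -1.39.
E_I < 0: inferior good.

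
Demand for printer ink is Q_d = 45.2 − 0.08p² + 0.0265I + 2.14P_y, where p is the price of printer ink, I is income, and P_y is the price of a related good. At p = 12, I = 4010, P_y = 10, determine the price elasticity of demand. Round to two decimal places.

-0.14

First evaluate Q_d: 45.2 − 0.08(12)² + 0.0265(4010) + 2.14(10) = 45.2 − 11.52 + 106.265 + 21.4 = 161.345.
∂Q_d/∂p = −2·0.08·p = -1.92, so E_p = -1.92·(12/161.345) ≈ -0.14.
|E_p| < 1: demand is inelastic.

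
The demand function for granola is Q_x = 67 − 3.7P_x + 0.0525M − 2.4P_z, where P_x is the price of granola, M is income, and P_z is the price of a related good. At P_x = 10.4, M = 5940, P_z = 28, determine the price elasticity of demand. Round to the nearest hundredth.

-0.14

At the given point, Q_x = 67 − 3.7(10.4) + 0.0525(5940) − 2.4(28) = 67 − 38.48 + 311.85 − 67.2 = 273.17.
∂Q_x/∂P_x = −3.7, so E_p = (−3.7)·(10.4/273.17) ≈ -0.14.
|E_p| < 1: demand is inelastic.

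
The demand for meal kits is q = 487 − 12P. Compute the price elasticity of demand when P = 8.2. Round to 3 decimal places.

-0.253

At P = 8.2, q = 388.6.
dq/dP = −12.
Point elasticity E = (dq/dP)·(P/q) = -12 × 8.2/388.6 ≈ -0.253.
|E| < 1, so demand is inelastic at this price.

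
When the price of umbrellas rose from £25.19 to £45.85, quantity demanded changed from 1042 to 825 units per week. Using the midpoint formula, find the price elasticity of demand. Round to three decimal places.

%ΔQ = (825 − 1042)/[(1042 + 825)/2] = -217/933.5 ≈ -0.2325.
%ΔP = (45.85 − 25.19)/[(25.19 + 45.85)/2] = 20.66/35.52 ≈ 0.5816.
Arc elasticity E = %ΔQ/%ΔP ≈ -0.2325/0.5816 ≈ -0.400.
|E| < 1: demand is inelastic over this range.

-0.400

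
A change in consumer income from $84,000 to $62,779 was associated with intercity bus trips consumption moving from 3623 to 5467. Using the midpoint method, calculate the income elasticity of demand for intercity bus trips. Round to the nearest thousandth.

%ΔQ = (5467 − 3623)/[(3623+5467)/2] = 1844/4545 ≈ 0.4057.
%ΔY = (62,779 − 84,000)/[(84,000+62,779)/2] = -21221/73389.5 ≈ -0.2892.
E_I = %ΔQ/%ΔY ≈ -1.403.
E_I < 0: inferior good.

-1.403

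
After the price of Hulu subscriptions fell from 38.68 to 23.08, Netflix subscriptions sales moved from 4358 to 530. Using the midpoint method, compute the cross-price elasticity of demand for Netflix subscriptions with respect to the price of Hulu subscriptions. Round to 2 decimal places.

%ΔQ_x = (530 − 4358)/[(4358+530)/2] = -3828/2444 ≈ -1.5663.
%ΔP_y = (23.08 − 38.68)/[(38.68+23.08)/2] ≈ -0.5052.
E_xy = -1.5663/-0.5052 ≈ 3.10.
E_xy > 0, so Netflix subscriptions and Hulu subscriptions are substitutes.

3.10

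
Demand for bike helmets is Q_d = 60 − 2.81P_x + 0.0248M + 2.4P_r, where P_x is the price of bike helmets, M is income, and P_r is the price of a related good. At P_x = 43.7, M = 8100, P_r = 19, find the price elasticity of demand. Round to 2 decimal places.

-0.67

Evaluating quantity at (P_x, M, P_r) gives Q_d = 60 − 2.81(43.7) + 0.0248(8100) + 2.4(19) = 60 − 122.797 + 200.88 + 45.6 = 183.683.
∂Q_d/∂P_x = −2.81, so E_p = (−2.81)·(43.7/183.683) ≈ -0.67.
|E_p| < 1: demand is inelastic.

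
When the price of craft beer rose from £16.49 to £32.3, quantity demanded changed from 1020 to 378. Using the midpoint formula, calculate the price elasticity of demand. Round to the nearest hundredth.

-1.42

%Δq = (378 − 1020)/[(1020 + 378)/2] = -642/699 ≈ -0.9185.
%ΔP = (32.3 − 16.49)/[(16.49 + 32.3)/2] = 15.81/24.395 ≈ 0.6481.
Arc elasticity E = %Δq/%ΔP ≈ -0.9185/0.6481 ≈ -1.42.
|E| > 1: demand is elastic over this range.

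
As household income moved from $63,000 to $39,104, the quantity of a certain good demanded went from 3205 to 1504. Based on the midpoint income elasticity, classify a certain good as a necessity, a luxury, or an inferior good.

%ΔQ = (1504 − 3205)/[(3205+1504)/2] = -1701/2354.5 ≈ -0.7224.
%ΔM = (39,104 − 63,000)/[(63,000+39,104)/2] = -23896/51052 ≈ -0.4681.
E_I = %ΔQ/%ΔM ≈ 1.543.
E_I > 1: normal good (luxury).

luxury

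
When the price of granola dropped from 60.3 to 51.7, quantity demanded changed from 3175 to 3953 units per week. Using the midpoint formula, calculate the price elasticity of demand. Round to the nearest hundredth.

-1.42

%ΔQ = (3953 − 3175)/[(3175 + 3953)/2] = 778/3564 ≈ 0.2183.
%ΔP = (51.7 − 60.3)/[(60.3 + 51.7)/2] = -8.6/56 ≈ -0.1536.
Arc elasticity E = %ΔQ/%ΔP ≈ 0.2183/-0.1536 ≈ -1.42.
|E| > 1: demand is elastic over this range.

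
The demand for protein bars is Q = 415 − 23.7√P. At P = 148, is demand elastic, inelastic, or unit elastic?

elastic

At P = 148, Q = 126.6771.
dQ/dP = −23.7/(2√P) = −23.7/(2·12.1655).
Point elasticity E = (dQ/dP)·(P/Q) = -0.9741 × 148/126.6771 ≈ -1.138.
|E| ≈ 1.138 > 1, so demand is elastic.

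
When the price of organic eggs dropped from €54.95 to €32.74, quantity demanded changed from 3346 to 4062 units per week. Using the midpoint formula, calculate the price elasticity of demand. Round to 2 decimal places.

-0.38

%ΔQ = (4062 − 3346)/[(3346 + 4062)/2] = 716/3704 ≈ 0.1933.
%ΔP = (32.74 − 54.95)/[(54.95 + 32.74)/2] = -22.21/43.845 ≈ -0.5066.
Arc elasticity E = %ΔQ/%ΔP ≈ 0.1933/-0.5066 ≈ -0.38.
|E| < 1: demand is inelastic over this range.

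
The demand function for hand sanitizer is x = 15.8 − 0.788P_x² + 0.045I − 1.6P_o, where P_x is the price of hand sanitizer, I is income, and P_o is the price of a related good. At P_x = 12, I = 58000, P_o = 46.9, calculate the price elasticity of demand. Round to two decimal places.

First evaluate x: 15.8 − 0.788(12)² + 0.045(58000) − 1.6(46.9) = 15.8 − 113.472 + 2610 − 75.04 = 2437.288.
∂x/∂P_x = −2·0.788·P_x = -18.912, so E_p = -18.912·(12/2437.288) ≈ -0.09.
|E_p| < 1: demand is inelastic.

-0.09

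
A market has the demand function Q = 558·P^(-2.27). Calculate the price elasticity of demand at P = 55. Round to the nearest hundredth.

-2.27

For a Cobb–Douglas (constant-elasticity) form Q = A·P^α·…, the elasticity with respect to P equals the exponent α at every point.
Here the exponent on P is -2.27, so the price elasticity of demand is -2.27.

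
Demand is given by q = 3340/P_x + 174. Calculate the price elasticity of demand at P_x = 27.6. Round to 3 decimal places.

At P_x = 27.6, q = 295.0145.
dq/dP_x = −3340/P_x² = −4.3846.
Point elasticity E = (dq/dP_x)·(P_x/q) = -4.3846 × 27.6/295.0145 ≈ -0.410.
|E| < 1, so demand is inelastic at this price.

-0.410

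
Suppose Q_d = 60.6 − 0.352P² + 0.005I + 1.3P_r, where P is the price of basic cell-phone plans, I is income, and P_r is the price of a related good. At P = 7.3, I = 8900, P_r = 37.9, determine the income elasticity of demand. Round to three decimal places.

0.328

Q_d = 60.6 − 0.352(7.3)² + 0.005(8900) + 1.3(37.9) = 60.6 − 18.7581 + 44.5 + 49.27 = 135.6119.
∂Q_d/∂I = +0.005, so E_I = 0.005·(8900/135.6119) ≈ 0.328.
E_I ∈ (0,1): normal good (necessity).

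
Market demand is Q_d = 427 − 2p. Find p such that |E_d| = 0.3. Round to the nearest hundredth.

Set −bp/(a − bp) = −0.3 ⇒ bp = 0.3(a − bp) ⇒ bp(1+0.3) = 0.3·a.
p = 0.3·427/(2·1.3) ≈ 49.27.

49.27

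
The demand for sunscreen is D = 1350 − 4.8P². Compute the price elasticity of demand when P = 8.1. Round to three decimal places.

At P = 8.1, D = 1035.072.
dD/dP = −2·4.8·P = −77.76.
Point elasticity E = (dD/dP)·(P/D) = -77.76 × 8.1/1035.072 ≈ -0.609.
|E| < 1, so demand is inelastic at this price.

-0.609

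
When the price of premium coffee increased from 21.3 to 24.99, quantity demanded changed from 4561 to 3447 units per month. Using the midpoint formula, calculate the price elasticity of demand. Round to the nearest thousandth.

-1.745

%ΔQ = (3447 − 4561)/[(4561 + 3447)/2] = -1114/4004 ≈ -0.2782.
%ΔP = (24.99 − 21.3)/[(21.3 + 24.99)/2] = 3.69/23.145 ≈ 0.1594.
Arc elasticity E = %ΔQ/%ΔP ≈ -0.2782/0.1594 ≈ -1.745.
|E| > 1: demand is elastic over this range.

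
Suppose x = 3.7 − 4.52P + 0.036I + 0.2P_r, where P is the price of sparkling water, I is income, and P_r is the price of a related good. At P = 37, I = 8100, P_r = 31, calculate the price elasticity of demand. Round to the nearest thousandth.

At the given point, x = 3.7 − 4.52(37) + 0.036(8100) + 0.2(31) = 3.7 − 167.24 + 291.6 + 6.2 = 134.26.
∂x/∂P = −4.52, so E_p = (−4.52)·(37/134.26) ≈ -1.246.
|E_p| > 1: demand is elastic.

-1.246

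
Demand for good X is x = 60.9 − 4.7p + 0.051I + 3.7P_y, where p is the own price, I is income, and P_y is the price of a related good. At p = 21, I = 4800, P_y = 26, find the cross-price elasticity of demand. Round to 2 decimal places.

0.32

First evaluate x: 60.9 − 4.7(21) + 0.051(4800) + 3.7(26) = 60.9 − 98.7 + 244.8 + 96.2 = 303.2.
∂x/∂P_y = +3.7, so E_xy = 3.7·(26/303.2) ≈ 0.32.
E_xy > 0: the goods are substitutes.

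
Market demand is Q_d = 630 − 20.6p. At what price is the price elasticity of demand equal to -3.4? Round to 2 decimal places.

Set −bp/(a − bp) = −3.4 ⇒ bp = 3.4(a − bp) ⇒ bp(1+3.4) = 3.4·a.
p = 3.4·630/(20.6·4.4) ≈ 23.63.

23.63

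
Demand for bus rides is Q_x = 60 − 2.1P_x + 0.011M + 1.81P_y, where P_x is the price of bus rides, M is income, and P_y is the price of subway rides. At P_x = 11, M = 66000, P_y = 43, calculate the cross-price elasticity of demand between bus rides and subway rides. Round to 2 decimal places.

At the given point, Q_x = 60 − 2.1(11) + 0.011(66000) + 1.81(43) = 60 − 23.1 + 726 + 77.83 = 840.73.
∂Q_x/∂P_y = +1.81, so E_xy = 1.81·(43/840.73) ≈ 0.09.
E_xy > 0: the goods are substitutes.

0.09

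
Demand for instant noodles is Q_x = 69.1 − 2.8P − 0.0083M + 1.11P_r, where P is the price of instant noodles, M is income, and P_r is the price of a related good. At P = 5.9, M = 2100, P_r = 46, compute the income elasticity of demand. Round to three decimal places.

-0.202

At the given point, Q_x = 69.1 − 2.8(5.9) − 0.0083(2100) + 1.11(46) = 69.1 − 16.52 − 17.43 + 51.06 = 86.21.
∂Q_x/∂M = −0.0083, so E_I = -0.0083·(2100/86.21) ≈ -0.202.
E_I < 0: inferior good.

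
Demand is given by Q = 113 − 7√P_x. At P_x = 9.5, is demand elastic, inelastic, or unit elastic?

inelastic

At P_x = 9.5, Q = 91.4246.
dQ/dP_x = −7/(2√P_x) = −7/(2·3.0822).
Point elasticity E = (dQ/dP_x)·(P_x/Q) = -1.1355 × 9.5/91.4246 ≈ -0.118.
|E| ≈ 0.118 < 1, so demand is inelastic.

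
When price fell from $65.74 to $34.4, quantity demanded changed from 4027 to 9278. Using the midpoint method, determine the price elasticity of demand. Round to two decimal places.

%ΔQ = (9278 − 4027)/[(4027 + 9278)/2] = 5251/6652.5 ≈ 0.7893.
%ΔP = (34.4 − 65.74)/[(65.74 + 34.4)/2] = -31.34/50.07 ≈ -0.6259.
Arc elasticity E = %ΔQ/%ΔP ≈ 0.7893/-0.6259 ≈ -1.26.
|E| > 1: demand is elastic over this range.

-1.26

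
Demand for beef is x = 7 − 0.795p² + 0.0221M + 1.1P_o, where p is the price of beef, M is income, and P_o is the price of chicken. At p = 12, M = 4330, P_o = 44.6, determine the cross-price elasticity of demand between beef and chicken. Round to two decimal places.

x = 7 − 0.795(12)² + 0.0221(4330) + 1.1(44.6) = 7 − 114.48 + 95.693 + 49.06 = 37.273.
∂x/∂P_o = +1.1, so E_xy = 1.1·(44.6/37.273) ≈ 1.32.
E_xy > 0: the goods are substitutes.

1.32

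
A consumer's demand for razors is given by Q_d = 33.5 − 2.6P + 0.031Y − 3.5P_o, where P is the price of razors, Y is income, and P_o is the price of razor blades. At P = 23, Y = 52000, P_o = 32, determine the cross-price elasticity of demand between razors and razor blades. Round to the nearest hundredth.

-0.08

Q_d = 33.5 − 2.6(23) + 0.031(52000) − 3.5(32) = 33.5 − 59.8 + 1612 − 112 = 1473.7.
∂Q_d/∂P_o = −3.5, so E_xy = -3.5·(32/1473.7) ≈ -0.08.
E_xy < 0: the goods are complements.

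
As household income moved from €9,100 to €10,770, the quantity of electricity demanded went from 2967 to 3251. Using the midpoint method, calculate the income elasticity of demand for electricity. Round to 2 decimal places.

%ΔQ = (3251 − 2967)/[(2967+3251)/2] = 284/3109 ≈ 0.0913.
%ΔI = (10,770 − 9,100)/[(9,100+10,770)/2] = 1670/9935 ≈ 0.1681.
E_I = %ΔQ/%ΔI ≈ 0.54.
E_I ∈ (0,1): normal good (necessity).

0.54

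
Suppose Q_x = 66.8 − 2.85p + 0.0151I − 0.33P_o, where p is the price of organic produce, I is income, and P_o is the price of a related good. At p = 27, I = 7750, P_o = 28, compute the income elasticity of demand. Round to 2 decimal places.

1.20

Substituting, Q_x = 66.8 − 2.85(27) + 0.0151(7750) − 0.33(28) = 66.8 − 76.95 + 117.025 − 9.24 = 97.635.
∂Q_x/∂I = +0.0151, so E_I = 0.0151·(7750/97.635) ≈ 1.20.
E_I > 1: normal good (luxury).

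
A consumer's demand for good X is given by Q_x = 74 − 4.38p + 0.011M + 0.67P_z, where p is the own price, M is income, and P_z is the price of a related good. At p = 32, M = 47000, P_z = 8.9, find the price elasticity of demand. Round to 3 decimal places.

Substituting, Q_x = 74 − 4.38(32) + 0.011(47000) + 0.67(8.9) = 74 − 140.16 + 517 + 5.963 = 456.803.
∂Q_x/∂p = −4.38, so E_p = (−4.38)·(32/456.803) ≈ -0.307.
|E_p| < 1: demand is inelastic.

-0.307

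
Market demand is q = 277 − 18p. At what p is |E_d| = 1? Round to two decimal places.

For linear demand q = a − bp, E = −bp/(a − bp). |E| = 1 ⇒ bp = a − bp ⇒ p = a/(2b).
p = 277/(2·18) ≈ 7.69.

7.69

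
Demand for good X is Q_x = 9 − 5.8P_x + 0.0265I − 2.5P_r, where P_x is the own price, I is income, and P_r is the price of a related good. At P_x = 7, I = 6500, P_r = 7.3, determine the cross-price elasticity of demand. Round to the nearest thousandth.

-0.149

Substituting, Q_x = 9 − 5.8(7) + 0.0265(6500) − 2.5(7.3) = 9 − 40.6 + 172.25 − 18.25 = 122.4.
∂Q_x/∂P_r = −2.5, so E_xy = -2.5·(7.3/122.4) ≈ -0.149.
E_xy < 0: the goods are complements.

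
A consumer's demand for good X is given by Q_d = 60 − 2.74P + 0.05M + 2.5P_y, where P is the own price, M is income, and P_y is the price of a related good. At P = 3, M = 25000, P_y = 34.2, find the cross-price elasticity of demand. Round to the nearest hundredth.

0.06

First evaluate Q_d: 60 − 2.74(3) + 0.05(25000) + 2.5(34.2) = 60 − 8.22 + 1250 + 85.5 = 1387.28.
∂Q_d/∂P_y = +2.5, so E_xy = 2.5·(34.2/1387.28) ≈ 0.06.
E_xy > 0: the goods are substitutes.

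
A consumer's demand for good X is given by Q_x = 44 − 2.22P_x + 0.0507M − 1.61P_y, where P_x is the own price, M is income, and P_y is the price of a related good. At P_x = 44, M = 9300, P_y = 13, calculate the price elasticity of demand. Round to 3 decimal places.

-0.246

First evaluate Q_x: 44 − 2.22(44) + 0.0507(9300) − 1.61(13) = 44 − 97.68 + 471.51 − 20.93 = 396.9.
∂Q_x/∂P_x = −2.22, so E_p = (−2.22)·(44/396.9) ≈ -0.246.
|E_p| < 1: demand is inelastic.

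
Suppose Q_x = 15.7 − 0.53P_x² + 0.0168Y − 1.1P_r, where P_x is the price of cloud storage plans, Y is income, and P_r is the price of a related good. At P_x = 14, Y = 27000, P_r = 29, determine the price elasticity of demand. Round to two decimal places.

-0.62

At the given point, Q_x = 15.7 − 0.53(14)² + 0.0168(27000) − 1.1(29) = 15.7 − 103.88 + 453.6 − 31.9 = 333.52.
∂Q_x/∂P_x = −2·0.53·P_x = -14.84, so E_p = -14.84·(14/333.52) ≈ -0.62.
|E_p| < 1: demand is inelastic.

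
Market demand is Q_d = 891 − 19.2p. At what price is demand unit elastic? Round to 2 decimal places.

23.20

For linear demand Q_d = a − bp, E = −bp/(a − bp). |E| = 1 ⇒ bp = a − bp ⇒ p = a/(2b).
p = 891/(2·19.2) ≈ 23.20.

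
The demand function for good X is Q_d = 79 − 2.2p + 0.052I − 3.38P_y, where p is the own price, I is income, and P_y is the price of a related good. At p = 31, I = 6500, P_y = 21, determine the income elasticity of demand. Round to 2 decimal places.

First evaluate Q_d: 79 − 2.2(31) + 0.052(6500) − 3.38(21) = 79 − 68.2 + 338 − 70.98 = 277.82.
∂Q_d/∂I = +0.052, so E_I = 0.052·(6500/277.82) ≈ 1.22.
E_I > 1: normal good (luxury).

1.22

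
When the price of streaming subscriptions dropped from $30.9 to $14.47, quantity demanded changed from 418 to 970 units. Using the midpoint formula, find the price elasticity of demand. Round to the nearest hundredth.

-1.10

%Δq = (970 − 418)/[(418 + 970)/2] = 552/694 ≈ 0.7954.
%Δp = (14.47 − 30.9)/[(30.9 + 14.47)/2] = -16.43/22.685 ≈ -0.7243.
Arc elasticity E = %Δq/%Δp ≈ 0.7954/-0.7243 ≈ -1.10.
|E| > 1: demand is elastic over this range.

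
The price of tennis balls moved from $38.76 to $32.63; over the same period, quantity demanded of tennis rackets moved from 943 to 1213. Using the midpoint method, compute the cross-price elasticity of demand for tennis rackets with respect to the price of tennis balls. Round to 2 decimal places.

%ΔQ_x = (1213 − 943)/[(943+1213)/2] = 270/1078 ≈ 0.2505.
%ΔP_y = (32.63 − 38.76)/[(38.76+32.63)/2] ≈ -0.1717.
E_xy = 0.2505/-0.1717 ≈ -1.46.
E_xy < 0, so tennis rackets and tennis balls are complements.

-1.46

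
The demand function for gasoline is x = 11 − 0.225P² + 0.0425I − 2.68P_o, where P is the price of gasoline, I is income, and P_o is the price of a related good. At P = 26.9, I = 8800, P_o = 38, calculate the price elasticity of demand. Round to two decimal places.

Substituting, x = 11 − 0.225(26.9)² + 0.0425(8800) − 2.68(38) = 11 − 162.8123 + 374 − 101.84 = 120.3478.
∂x/∂P = −2·0.225·P = -12.105, so E_p = -12.105·(26.9/120.3478) ≈ -2.71.
|E_p| > 1: demand is elastic.

-2.71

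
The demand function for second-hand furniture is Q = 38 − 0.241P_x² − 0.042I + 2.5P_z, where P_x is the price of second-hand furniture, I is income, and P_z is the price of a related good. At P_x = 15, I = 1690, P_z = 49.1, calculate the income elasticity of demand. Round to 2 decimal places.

Substituting, Q = 38 − 0.241(15)² − 0.042(1690) + 2.5(49.1) = 38 − 54.225 − 70.98 + 122.75 = 35.545.
∂Q/∂I = −0.042, so E_I = -0.042·(1690/35.545) ≈ -2.00.
E_I < 0: inferior good.

-2.00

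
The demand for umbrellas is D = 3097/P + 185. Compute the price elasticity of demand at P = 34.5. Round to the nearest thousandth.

-0.327

At P = 34.5, D = 274.7681.
dD/dP = −3097/P² = −2.602.
Point elasticity E = (dD/dP)·(P/D) = -2.602 × 34.5/274.7681 ≈ -0.327.
|E| < 1, so demand is inelastic at this price.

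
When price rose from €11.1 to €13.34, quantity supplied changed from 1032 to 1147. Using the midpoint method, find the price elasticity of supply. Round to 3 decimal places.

0.576

%Δq = (1147 − 1032)/[(1032 + 1147)/2] = 115/1089.5 ≈ 0.1056.
%Δp = (13.34 − 11.1)/[(11.1 + 13.34)/2] = 2.24/12.22 ≈ 0.1833.
Arc elasticity E = %Δq/%Δp ≈ 0.1056/0.1833 ≈ 0.576.
|E| < 1: supply is inelastic over this range.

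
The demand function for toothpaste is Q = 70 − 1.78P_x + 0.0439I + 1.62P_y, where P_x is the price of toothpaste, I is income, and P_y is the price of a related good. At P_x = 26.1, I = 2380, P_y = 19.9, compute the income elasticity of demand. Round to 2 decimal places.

At the given point, Q = 70 − 1.78(26.1) + 0.0439(2380) + 1.62(19.9) = 70 − 46.458 + 104.482 + 32.238 = 160.262.
∂Q/∂I = +0.0439, so E_I = 0.0439·(2380/160.262) ≈ 0.65.
E_I ∈ (0,1): normal good (necessity).

0.65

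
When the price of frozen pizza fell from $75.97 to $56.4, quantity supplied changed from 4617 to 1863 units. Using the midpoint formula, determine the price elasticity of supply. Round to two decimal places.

%ΔQ = (1863 − 4617)/[(4617 + 1863)/2] = -2754/3240 ≈ -0.8500.
%Δp = (56.4 − 75.97)/[(75.97 + 56.4)/2] = -19.57/66.185 ≈ -0.2957.
Arc elasticity E = %ΔQ/%Δp ≈ -0.8500/-0.2957 ≈ 2.87.
|E| > 1: supply is elastic over this range.

2.87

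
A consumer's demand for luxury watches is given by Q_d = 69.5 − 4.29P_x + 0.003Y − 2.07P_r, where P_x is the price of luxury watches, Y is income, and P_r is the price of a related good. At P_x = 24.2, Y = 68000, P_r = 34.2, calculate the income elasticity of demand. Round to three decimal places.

First evaluate Q_d: 69.5 − 4.29(24.2) + 0.003(68000) − 2.07(34.2) = 69.5 − 103.818 + 204 − 70.794 = 98.888.
∂Q_d/∂Y = +0.003, so E_I = 0.003·(68000/98.888) ≈ 2.063.
E_I > 1: normal good (luxury).

2.063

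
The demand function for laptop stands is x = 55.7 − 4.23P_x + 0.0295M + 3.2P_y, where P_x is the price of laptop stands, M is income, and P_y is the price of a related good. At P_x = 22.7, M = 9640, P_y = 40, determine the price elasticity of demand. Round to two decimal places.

x = 55.7 − 4.23(22.7) + 0.0295(9640) + 3.2(40) = 55.7 − 96.021 + 284.38 + 128 = 372.059.
∂x/∂P_x = −4.23, so E_p = (−4.23)·(22.7/372.059) ≈ -0.26.
|E_p| < 1: demand is inelastic.

-0.26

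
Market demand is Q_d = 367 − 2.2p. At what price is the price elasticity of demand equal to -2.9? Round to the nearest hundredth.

Set −bp/(a − bp) = −2.9 ⇒ bp = 2.9(a − bp) ⇒ bp(1+2.9) = 2.9·a.
p = 2.9·367/(2.2·3.9) ≈ 124.04.

124.04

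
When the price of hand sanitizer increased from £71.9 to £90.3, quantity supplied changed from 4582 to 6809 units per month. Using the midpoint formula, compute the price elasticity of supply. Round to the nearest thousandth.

%ΔQ = (6809 − 4582)/[(4582 + 6809)/2] = 2227/5695.5 ≈ 0.3910.
%ΔP = (90.3 − 71.9)/[(71.9 + 90.3)/2] = 18.4/81.1 ≈ 0.2269.
Arc elasticity E = %ΔQ/%ΔP ≈ 0.3910/0.2269 ≈ 1.723.
|E| > 1: supply is elastic over this range.

1.723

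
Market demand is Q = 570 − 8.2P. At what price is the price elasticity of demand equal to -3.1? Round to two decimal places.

Set −bP/(a − bP) = −3.1 ⇒ bP = 3.1(a − bP) ⇒ bP(1+3.1) = 3.1·a.
P = 3.1·570/(8.2·4.1) ≈ 52.56.

52.56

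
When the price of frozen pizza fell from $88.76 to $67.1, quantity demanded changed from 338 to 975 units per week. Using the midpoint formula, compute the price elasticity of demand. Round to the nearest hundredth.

%Δq = (975 − 338)/[(338 + 975)/2] = 637/656.5 ≈ 0.9703.
%ΔP = (67.1 − 88.76)/[(88.76 + 67.1)/2] = -21.66/77.93 ≈ -0.2779.
Arc elasticity E = %Δq/%ΔP ≈ 0.9703/-0.2779 ≈ -3.49.
|E| > 1: demand is elastic over this range.

-3.49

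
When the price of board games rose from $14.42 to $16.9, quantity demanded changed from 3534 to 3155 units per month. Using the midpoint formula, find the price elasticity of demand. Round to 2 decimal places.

-0.72

%ΔQ = (3155 − 3534)/[(3534 + 3155)/2] = -379/3344.5 ≈ -0.1133.
%Δp = (16.9 − 14.42)/[(14.42 + 16.9)/2] = 2.48/15.66 ≈ 0.1584.
Arc elasticity E = %ΔQ/%Δp ≈ -0.1133/0.1584 ≈ -0.72.
|E| < 1: demand is inelastic over this range.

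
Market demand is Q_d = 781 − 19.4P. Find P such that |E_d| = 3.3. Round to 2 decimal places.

Set −bP/(a − bP) = −3.3 ⇒ bP = 3.3(a − bP) ⇒ bP(1+3.3) = 3.3·a.
P = 3.3·781/(19.4·4.3) ≈ 30.90.

30.90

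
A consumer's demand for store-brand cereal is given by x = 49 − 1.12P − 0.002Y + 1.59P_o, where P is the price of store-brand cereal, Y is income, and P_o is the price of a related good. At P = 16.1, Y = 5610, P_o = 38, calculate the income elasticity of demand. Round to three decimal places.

-0.140

First evaluate x: 49 − 1.12(16.1) − 0.002(5610) + 1.59(38) = 49 − 18.032 − 11.22 + 60.42 = 80.168.
∂x/∂Y = −0.002, so E_I = -0.002·(5610/80.168) ≈ -0.140.
E_I < 0: inferior good.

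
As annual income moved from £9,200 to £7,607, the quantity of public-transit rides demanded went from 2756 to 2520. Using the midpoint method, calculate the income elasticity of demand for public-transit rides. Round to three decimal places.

%ΔQ = (2520 − 2756)/[(2756+2520)/2] = -236/2638 ≈ -0.0895.
%ΔI = (7,607 − 9,200)/[(9,200+7,607)/2] = -1593/8403.5 ≈ -0.1896.
E_I = %ΔQ/%ΔI ≈ 0.472.
E_I ∈ (0,1): normal good (necessity).

0.472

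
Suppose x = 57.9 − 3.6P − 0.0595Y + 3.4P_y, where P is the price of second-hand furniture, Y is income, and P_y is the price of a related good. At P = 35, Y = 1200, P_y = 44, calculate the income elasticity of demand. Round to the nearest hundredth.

-7.07

Evaluating quantity at (P, Y, P_y) gives x = 57.9 − 3.6(35) − 0.0595(1200) + 3.4(44) = 57.9 − 126 − 71.4 + 149.6 = 10.1.
∂x/∂Y = −0.0595, so E_I = -0.0595·(1200/10.1) ≈ -7.07.
E_I < 0: inferior good.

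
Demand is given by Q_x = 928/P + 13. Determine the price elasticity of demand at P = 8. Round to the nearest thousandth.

-0.899

At P = 8, Q_x = 129.
dQ_x/dP = −928/P² = −14.5.
Point elasticity E = (dQ_x/dP)·(P/Q_x) = -14.5 × 8/129 ≈ -0.899.
|E| < 1, so demand is inelastic at this price.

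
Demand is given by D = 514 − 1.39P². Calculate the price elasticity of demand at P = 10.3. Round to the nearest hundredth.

At P = 10.3, D = 366.5349.
dD/dP = −2·1.39·P = −28.634.
Point elasticity E = (dD/dP)·(P/D) = -28.634 × 10.3/366.5349 ≈ -0.80.
|E| < 1, so demand is inelastic at this price.

-0.80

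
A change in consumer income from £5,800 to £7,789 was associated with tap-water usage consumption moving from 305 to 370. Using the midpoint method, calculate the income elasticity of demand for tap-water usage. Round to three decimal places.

%ΔQ = (370 − 305)/[(305+370)/2] = 65/337.5 ≈ 0.1926.
%ΔM = (7,789 − 5,800)/[(5,800+7,789)/2] = 1989/6794.5 ≈ 0.2927.
E_I = %ΔQ/%ΔM ≈ 0.658.
E_I ∈ (0,1): normal good (necessity).

0.658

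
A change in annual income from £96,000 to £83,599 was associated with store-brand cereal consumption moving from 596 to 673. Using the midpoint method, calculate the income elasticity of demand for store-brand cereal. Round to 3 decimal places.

%ΔQ = (673 − 596)/[(596+673)/2] = 77/634.5 ≈ 0.1214.
%ΔY = (83,599 − 96,000)/[(96,000+83,599)/2] = -12401/89799.5 ≈ -0.1381.
E_I = %ΔQ/%ΔY ≈ -0.879.
E_I < 0: inferior good.

-0.879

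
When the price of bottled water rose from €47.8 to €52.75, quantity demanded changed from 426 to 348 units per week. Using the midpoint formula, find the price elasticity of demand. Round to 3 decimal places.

%ΔQ = (348 − 426)/[(426 + 348)/2] = -78/387 ≈ -0.2016.
%ΔP = (52.75 − 47.8)/[(47.8 + 52.75)/2] = 4.95/50.275 ≈ 0.0985.
Arc elasticity E = %ΔQ/%ΔP ≈ -0.2016/0.0985 ≈ -2.047.
|E| > 1: demand is elastic over this range.

-2.047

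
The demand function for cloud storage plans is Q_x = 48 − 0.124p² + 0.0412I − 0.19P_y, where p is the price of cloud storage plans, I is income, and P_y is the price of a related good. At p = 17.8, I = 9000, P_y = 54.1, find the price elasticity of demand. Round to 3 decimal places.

Q_x = 48 − 0.124(17.8)² + 0.0412(9000) − 0.19(54.1) = 48 − 39.2882 + 370.8 − 10.279 = 369.2328.
∂Q_x/∂p = −2·0.124·p = -4.4144, so E_p = -4.4144·(17.8/369.2328) ≈ -0.213.
|E_p| < 1: demand is inelastic.

-0.213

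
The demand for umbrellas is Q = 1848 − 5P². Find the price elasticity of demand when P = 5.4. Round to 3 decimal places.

At P = 5.4, Q = 1702.2.
dQ/dP = −2·5·P = −54.
Point elasticity E = (dQ/dP)·(P/Q) = -54 × 5.4/1702.2 ≈ -0.171.
|E| < 1, so demand is inelastic at this price.

-0.171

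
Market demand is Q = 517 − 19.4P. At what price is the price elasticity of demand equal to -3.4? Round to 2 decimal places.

Set −bP/(a − bP) = −3.4 ⇒ bP = 3.4(a − bP) ⇒ bP(1+3.4) = 3.4·a.
P = 3.4·517/(19.4·4.4) ≈ 20.59.

20.59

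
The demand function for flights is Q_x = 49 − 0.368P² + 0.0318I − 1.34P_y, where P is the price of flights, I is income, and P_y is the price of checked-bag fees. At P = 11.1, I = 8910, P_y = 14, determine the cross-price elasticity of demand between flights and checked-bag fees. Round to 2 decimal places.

-0.07

Q_x = 49 − 0.368(11.1)² + 0.0318(8910) − 1.34(14) = 49 − 45.3413 + 283.338 − 18.76 = 268.2367.
∂Q_x/∂P_y = −1.34, so E_xy = -1.34·(14/268.2367) ≈ -0.07.
E_xy < 0: the goods are complements.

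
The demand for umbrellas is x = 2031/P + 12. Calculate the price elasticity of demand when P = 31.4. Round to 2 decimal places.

-0.84

At P = 31.4, x = 76.6815.
dx/dP = −2031/P² = −2.0599.
Point elasticity E = (dx/dP)·(P/x) = -2.0599 × 31.4/76.6815 ≈ -0.84.
|E| < 1, so demand is inelastic at this price.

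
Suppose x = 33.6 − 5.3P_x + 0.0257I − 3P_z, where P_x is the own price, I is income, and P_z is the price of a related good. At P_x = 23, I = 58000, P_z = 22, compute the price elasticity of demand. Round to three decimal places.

-0.091

Evaluating quantity at (P_x, I, P_z) gives x = 33.6 − 5.3(23) + 0.0257(58000) − 3(22) = 33.6 − 121.9 + 1490.6 − 66 = 1336.3.
∂x/∂P_x = −5.3, so E_p = (−5.3)·(23/1336.3) ≈ -0.091.
|E_p| < 1: demand is inelastic.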